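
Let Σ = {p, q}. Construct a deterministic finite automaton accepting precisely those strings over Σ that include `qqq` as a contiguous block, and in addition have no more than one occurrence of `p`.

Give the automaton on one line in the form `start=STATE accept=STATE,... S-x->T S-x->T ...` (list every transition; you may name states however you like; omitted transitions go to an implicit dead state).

start=s0 accept=s8,s10 s0-p->s1 s0-q->s2 s1-p->s3 s1-q->s4 s2-p->s1 s2-q->s5 s3-p->s3 s3-q->s6 s4-p->s3 s4-q->s7 s5-p->s1 s5-q->s8 s6-p->s3 s6-q->s9 s7-p->s3 s7-q->s10 s8-p->s10 s8-q->s8 s9-p->s3 s9-q->s11 s10-p->s11 s10-q->s10 s11-p->s11 s11-q->s11

Build one automaton per condition and run them in lockstep. One (4 states) tracks whether and how much of `qqq` has been seen; the other (3 states) tracks the count of `p`s, saturating at 2. Each combined state is a pair, one component from each; accept when both components accept.
A 12-state machine:
          p    q  
>  s0     s1   s2 
   s1     s3   s4 
   s2     s1   s5 
   s3     s3   s6 
   s4     s3   s7 
   s5     s1   s8 
   s6     s3   s9 
   s7     s3  s10 
 * s8    s10   s8 
   s9     s3  s11 
 * s10   s11  s10 
   s11   s11  s11 
(> = start, * = accepting)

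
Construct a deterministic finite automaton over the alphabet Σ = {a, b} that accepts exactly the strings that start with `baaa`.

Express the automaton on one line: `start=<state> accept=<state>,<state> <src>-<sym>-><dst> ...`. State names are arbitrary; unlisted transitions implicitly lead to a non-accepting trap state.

start=q0 accept=q4 q0-a->q5 q0-b->q1 q1-a->q2 q1-b->q5 q2-a->q3 q2-b->q5 q3-a->q4 q3-b->q5 q4-a->q4 q4-b->q4 q5-a->q5 q5-b->q5

Check the first 4 symbols one by one: q0 through q3 record how many have matched `baaa` so far; any wrong symbol goes to the dead state q5. After all 4 match we enter the accepting sink q4.
A 6-state machine:
        a   b  
>  q0   q5  q1 
   q1   q2  q5 
   q2   q3  q5 
   q3   q4  q5 
 * q4   q4  q4 
   q5   q5  q5 
(> = start, * = accepting)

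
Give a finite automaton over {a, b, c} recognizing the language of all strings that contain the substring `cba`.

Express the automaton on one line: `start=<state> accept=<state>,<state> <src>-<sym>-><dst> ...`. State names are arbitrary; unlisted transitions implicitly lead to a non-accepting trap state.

start=S0 accept=S3 S0-a->S0 S0-b->S0 S0-c->S1 S1-a->S0 S1-b->S2 S1-c->S1 S2-a->S3 S2-b->S0 S2-c->S1 S3-a->S3 S3-b->S3 S3-c->S3

States S0..S2 record the length of the longest prefix of `cba` that matches the current input suffix. Reaching S3 means `cba` has been seen, and we stay there forever. Accept from S3.
        a   b   c  
>  S0   S0  S0  S1 
   S1   S0  S2  S1 
   S2   S3  S0  S1 
 * S3   S3  S3  S3 
(> = start, * = accepting)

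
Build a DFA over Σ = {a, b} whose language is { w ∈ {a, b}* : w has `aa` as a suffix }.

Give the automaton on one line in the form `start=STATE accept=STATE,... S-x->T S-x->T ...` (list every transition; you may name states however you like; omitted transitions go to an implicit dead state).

Remember how much of `aa` the current input suffix matches. State s0 means no match yet; s1 means the last symbol is `a`; s2 means the last 2 symbols are `aa`. Only s2 accepts. On a mismatch, fall back to the longest proper suffix that is still a prefix of `aa`.
With 3 states:
        a   b  
>  s0   s1  s0 
   s1   s2  s0 
 * s2   s2  s0 
(> = start, * = accepting)

start=s0 accept=s2 s0-a->s1 s0-b->s0 s1-a->s2 s1-b->s0 s2-a->s2 s2-b->s0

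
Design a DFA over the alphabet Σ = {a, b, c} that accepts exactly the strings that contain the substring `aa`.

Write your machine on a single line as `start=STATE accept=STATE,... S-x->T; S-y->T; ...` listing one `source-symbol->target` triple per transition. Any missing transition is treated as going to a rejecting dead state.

States s0..s1 record the length of the longest prefix of `aa` that matches the current input suffix. Reaching s2 means `aa` has been seen, and we stay there forever. Accept from s2.
3 states suffice.
        a   b   c  
>  s0   s1  s0  s0 
   s1   s2  s0  s0 
 * s2   s2  s2  s2 
(> = start, * = accepting)

start=s0; accept=s2; s0-a->s1; s0-b->s0; s0-c->s0; s1-a->s2; s1-b->s0; s1-c->s0; s2-a->s2; s2-b->s2; s2-c->s2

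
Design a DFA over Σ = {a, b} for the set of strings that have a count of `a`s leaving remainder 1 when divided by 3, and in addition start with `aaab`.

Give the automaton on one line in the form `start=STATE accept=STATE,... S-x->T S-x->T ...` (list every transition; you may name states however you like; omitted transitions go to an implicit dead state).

Build one automaton per condition and run them in lockstep. One (3 states) tracks the count of `a`s modulo 3; the other (6 states) tracks whether the input so far still matches the prefix `aaab`. Each combined state is a pair, one component from each; accept when both components accept.
10 states suffice.
        a   b  
>  q0   q1  q2 
   q1   q3  q4 
   q2   q4  q2 
   q3   q5  q6 
   q4   q6  q4 
   q5   q4  q7 
   q6   q2  q6 
   q7   q8  q7 
 * q8   q9  q8 
   q9   q7  q9 
(> = start, * = accepting)

start=q0 accept=q8 q0-a->q1 q0-b->q2 q1-a->q3 q1-b->q4 q2-a->q4 q2-b->q2 q3-a->q5 q3-b->q6 q4-a->q6 q4-b->q4 q5-a->q4 q5-b->q7 q6-a->q2 q6-b->q6 q7-a->q8 q7-b->q7 q8-a->q9 q8-b->q8 q9-a->q7 q9-b->q9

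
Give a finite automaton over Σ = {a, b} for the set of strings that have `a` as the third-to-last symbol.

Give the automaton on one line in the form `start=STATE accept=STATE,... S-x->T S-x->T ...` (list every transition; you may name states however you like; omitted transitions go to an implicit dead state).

start=q0 accept=q7,q8,q9,q10 q0-a->q1 q0-b->q2 q1-a->q3 q1-b->q4 q2-a->q5 q2-b->q6 q3-a->q7 q3-b->q8 q4-a->q9 q4-b->q10 q5-a->q11 q5-b->q12 q6-a->q13 q6-b->q14 q7-a->q7 q7-b->q8 q8-a->q9 q8-b->q10 q9-a->q11 q9-b->q12 q10-a->q13 q10-b->q14 q11-a->q7 q11-b->q8 q12-a->q9 q12-b->q10 q13-a->q11 q13-b->q12 q14-a->q13 q14-b->q14

Because acceptance depends on a position counted from the end, the machine has to buffer the most recent 3 symbols. Make each state the string of the last up-to-3 symbols read; on input `x` shift the window left and append `x`. Accept when the buffered window has length 3 and begins with `a`.
15 states suffice.
          a    b  
>  q0     q1   q2 
   q1     q3   q4 
   q2     q5   q6 
   q3     q7   q8 
   q4     q9  q10 
   q5    q11  q12 
   q6    q13  q14 
 * q7     q7   q8 
 * q8     q9  q10 
 * q9    q11  q12 
 * q10   q13  q14 
   q11    q7   q8 
   q12    q9  q10 
   q13   q11  q12 
   q14   q13  q14 
(> = start, * = accepting)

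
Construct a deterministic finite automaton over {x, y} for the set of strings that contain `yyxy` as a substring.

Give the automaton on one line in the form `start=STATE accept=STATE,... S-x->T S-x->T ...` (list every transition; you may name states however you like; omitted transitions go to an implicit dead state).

Track how much of `yyxy` has been matched so far: state A is no progress, E is the absorbing accept state reached once `yyxy` has occurred. Intermediate states record partial matches; on a mismatch, fall back to the longest reusable overlap.
5 states suffice.
       x  y 
>  A   A  B 
   B   A  C 
   C   D  C 
   D   A  E 
 * E   E  E 
(> = start, * = accepting)

start=A accept=E A-x->A A-y->B B-x->A B-y->C C-x->D C-y->C D-x->A D-y->E E-x->E E-y->E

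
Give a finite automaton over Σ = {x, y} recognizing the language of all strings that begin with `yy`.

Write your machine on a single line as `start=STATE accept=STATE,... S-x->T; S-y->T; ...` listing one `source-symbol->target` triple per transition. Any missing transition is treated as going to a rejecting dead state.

Check the first 2 symbols one by one: q0 through q1 record how many have matched `yy` so far; any wrong symbol goes to the dead state q3. After all 2 match we enter the accepting sink q2.
4 states suffice.
        x   y  
>  q0   q3  q1 
   q1   q3  q2 
 * q2   q2  q2 
   q3   q3  q3 
(> = start, * = accepting)

start=q0; accept=q2; q0-x->q3; q0-y->q1; q1-x->q3; q1-y->q2; q2-x->q2; q2-y->q2; q3-x->q3; q3-y->q3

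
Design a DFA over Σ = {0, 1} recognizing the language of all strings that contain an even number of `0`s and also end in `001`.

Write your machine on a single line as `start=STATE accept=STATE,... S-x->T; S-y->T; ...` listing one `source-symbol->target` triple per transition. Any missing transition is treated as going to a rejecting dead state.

start=S0; accept=S4; S0-0->S1; S0-1->S0; S1-0->S2; S1-1->S3; S2-0->S1; S2-1->S4; S3-0->S0; S3-1->S3; S4-0->S1; S4-1->S0

Handle the two conditions separately and then intersect. One (2 states) tracks the count of `0`s modulo 2; the other (4 states) tracks how much of the suffix `001` has currently been matched. Each combined state is a pair, one component from each; accept when both components accept. Equivalent product states are then merged.
With 5 states:
        0   1  
>  S0   S1  S0 
   S1   S2  S3 
   S2   S1  S4 
   S3   S0  S3 
 * S4   S1  S0 
(> = start, * = accepting)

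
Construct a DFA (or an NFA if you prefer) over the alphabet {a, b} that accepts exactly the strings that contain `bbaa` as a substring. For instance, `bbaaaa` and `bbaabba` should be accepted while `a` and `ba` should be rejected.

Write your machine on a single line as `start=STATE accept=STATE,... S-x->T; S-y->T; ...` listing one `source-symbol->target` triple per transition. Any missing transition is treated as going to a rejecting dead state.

States S0..S3 record the length of the longest prefix of `bbaa` that matches the current input suffix. Reaching S4 means `bbaa` has been seen, and we stay there forever. Accept from S4.
        a   b  
>  S0   S0  S1 
   S1   S0  S2 
   S2   S3  S2 
   S3   S4  S1 
 * S4   S4  S4 
(> = start, * = accepting)

start=S0; accept=S4; S0-a->S0; S0-b->S1; S1-a->S0; S1-b->S2; S2-a->S3; S2-b->S2; S3-a->S4; S3-b->S1; S4-a->S4; S4-b->S4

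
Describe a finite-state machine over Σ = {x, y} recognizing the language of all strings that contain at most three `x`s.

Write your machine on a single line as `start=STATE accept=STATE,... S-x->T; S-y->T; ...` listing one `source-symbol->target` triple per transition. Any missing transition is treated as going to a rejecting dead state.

start=q0; accept=q0,q1,q2,q3; q0-x->q1; q0-y->q0; q1-x->q2; q1-y->q1; q2-x->q3; q2-y->q2; q3-x->q4; q3-y->q3; q4-x->q4; q4-y->q4

Only the number of `x`s matters, and only up to 4. Make a chain q0 → q1 → q2 → q3 → q4 advanced by each `x` (with q4 absorbing); every other symbol self-loops. The accepting set is {q0, q1, q2, q3}.
5 states suffice.
        x   y  
>* q0   q1  q0 
 * q1   q2  q1 
 * q2   q3  q2 
 * q3   q4  q3 
   q4   q4  q4 
(> = start, * = accepting)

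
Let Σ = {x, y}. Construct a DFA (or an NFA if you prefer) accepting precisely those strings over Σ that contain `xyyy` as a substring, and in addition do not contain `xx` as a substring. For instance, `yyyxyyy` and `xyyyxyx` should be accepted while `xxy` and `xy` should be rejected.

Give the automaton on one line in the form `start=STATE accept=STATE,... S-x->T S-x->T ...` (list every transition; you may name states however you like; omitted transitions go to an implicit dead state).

start=A accept=H,J A-x->B A-y->A B-x->C B-y->D C-x->C C-y->E D-x->B D-y->F E-x->C E-y->G F-x->B F-y->H G-x->C G-y->I H-x->J H-y->H I-x->I I-y->I J-x->I J-y->H

Handle the two conditions separately and then intersect. The first has 5 states tracking whether and how much of `xyyy` has been seen; the second has 3 states tracking partial matches of the forbidden pattern `xx`. A product state is a pair (one from each), accepting exactly when both do.
A 10-state machine:
       x  y 
>  A   B  A 
   B   C  D 
   C   C  E 
   D   B  F 
   E   C  G 
   F   B  H 
   G   C  I 
 * H   J  H 
   I   I  I 
 * J   I  H 
(> = start, * = accepting)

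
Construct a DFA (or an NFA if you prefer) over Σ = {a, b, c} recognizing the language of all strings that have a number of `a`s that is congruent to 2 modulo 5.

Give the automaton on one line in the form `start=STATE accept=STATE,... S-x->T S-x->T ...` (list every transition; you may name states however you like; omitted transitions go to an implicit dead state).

The only thing that matters is how many `a`s have appeared, reduced mod 5. Use one state per residue: s0 for 0, …, s4 for 4. Reading `a` moves to the next residue; anything else stays put. s2 is accepting.
        a   b   c  
>  s0   s1  s0  s0 
   s1   s2  s1  s1 
 * s2   s3  s2  s2 
   s3   s4  s3  s3 
   s4   s0  s4  s4 
(> = start, * = accepting)

start=s0 accept=s2 s0-a->s1 s0-b->s0 s0-c->s0 s1-a->s2 s1-b->s1 s1-c->s1 s2-a->s3 s2-b->s2 s2-c->s2 s3-a->s4 s3-b->s3 s3-c->s3 s4-a->s0 s4-b->s4 s4-c->s4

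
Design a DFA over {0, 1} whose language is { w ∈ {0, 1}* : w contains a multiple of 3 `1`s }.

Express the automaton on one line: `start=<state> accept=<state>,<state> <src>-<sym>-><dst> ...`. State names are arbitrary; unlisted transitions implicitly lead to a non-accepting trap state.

Keep the running count of `1`s modulo 3: each `1` advances along the cycle q0 → q1 → q2 → q0 while other symbols loop. Accept at q0.
With 3 states:
        0   1  
>* q0   q0  q1 
   q1   q1  q2 
   q2   q2  q0 
(> = start, * = accepting)

start=q0 accept=q0 q0-0->q0 q0-1->q1 q1-0->q1 q1-1->q2 q2-0->q2 q2-1->q0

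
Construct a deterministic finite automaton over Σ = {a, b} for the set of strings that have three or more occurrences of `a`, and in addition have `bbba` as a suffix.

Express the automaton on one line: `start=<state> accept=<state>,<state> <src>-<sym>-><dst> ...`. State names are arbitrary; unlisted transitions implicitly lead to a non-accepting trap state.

Build one automaton per condition and run them in lockstep. One (5 states) tracks the count of `a`s, saturating at 4; the other (5 states) tracks how much of the suffix `bbba` has currently been matched. Each combined state is a pair, one component from each; accept when both components accept. Equivalent product states are then merged.
A 7-state machine:
        a   b  
>  s0   s1  s0 
   s1   s2  s1 
   s2   s2  s3 
   s3   s2  s4 
   s4   s2  s5 
   s5   s6  s5 
 * s6   s2  s3 
(> = start, * = accepting)

start=s0 accept=s6 s0-a->s1 s0-b->s0 s1-a->s2 s1-b->s1 s2-a->s2 s2-b->s3 s3-a->s2 s3-b->s4 s4-a->s2 s4-b->s5 s5-a->s6 s5-b->s5 s6-a->s2 s6-b->s3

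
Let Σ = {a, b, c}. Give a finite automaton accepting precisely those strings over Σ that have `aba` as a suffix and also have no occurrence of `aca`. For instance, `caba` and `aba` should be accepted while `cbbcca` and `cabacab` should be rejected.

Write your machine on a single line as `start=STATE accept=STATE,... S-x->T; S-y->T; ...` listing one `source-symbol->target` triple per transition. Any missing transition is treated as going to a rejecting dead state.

start=q0; accept=q4; q0-a->q1; q0-b->q0; q0-c->q0; q1-a->q1; q1-b->q2; q1-c->q3; q2-a->q4; q2-b->q0; q2-c->q0; q3-a->q5; q3-b->q0; q3-c->q0; q4-a->q1; q4-b->q2; q4-c->q3; q5-a->q5; q5-b->q6; q5-c->q7; q6-a->q8; q6-b->q7; q6-c->q7; q7-a->q5; q7-b->q7; q7-c->q7; q8-a->q5; q8-b->q6; q8-c->q7

Handle the two conditions separately and then intersect. The first has 4 states tracking how much of the suffix `aba` has currently been matched; the second has 4 states tracking partial matches of the forbidden pattern `aca`. A product state is a pair (one from each), accepting exactly when both do.
A 9-state machine:
        a   b   c  
>  q0   q1  q0  q0 
   q1   q1  q2  q3 
   q2   q4  q0  q0 
   q3   q5  q0  q0 
 * q4   q1  q2  q3 
   q5   q5  q6  q7 
   q6   q8  q7  q7 
   q7   q5  q7  q7 
   q8   q5  q6  q7 
(> = start, * = accepting)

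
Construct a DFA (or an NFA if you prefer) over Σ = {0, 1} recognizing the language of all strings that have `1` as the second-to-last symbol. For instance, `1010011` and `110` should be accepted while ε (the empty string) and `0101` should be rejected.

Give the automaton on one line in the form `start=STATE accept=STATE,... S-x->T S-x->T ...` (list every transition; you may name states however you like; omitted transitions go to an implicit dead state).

start=q0 accept=q5,q6 q0-0->q1 q0-1->q2 q1-0->q3 q1-1->q4 q2-0->q5 q2-1->q6 q3-0->q3 q3-1->q4 q4-0->q5 q4-1->q6 q5-0->q3 q5-1->q4 q6-0->q5 q6-1->q6

Because acceptance depends on a position counted from the end, the machine has to buffer the most recent 2 symbols. Make each state the string of the last up-to-2 symbols read; on input `x` shift the window left and append `x`. Accept when the buffered window has length 2 and begins with `1`.
With 7 states:
        0   1  
>  q0   q1  q2 
   q1   q3  q4 
   q2   q5  q6 
   q3   q3  q4 
   q4   q5  q6 
 * q5   q3  q4 
 * q6   q5  q6 
(> = start, * = accepting)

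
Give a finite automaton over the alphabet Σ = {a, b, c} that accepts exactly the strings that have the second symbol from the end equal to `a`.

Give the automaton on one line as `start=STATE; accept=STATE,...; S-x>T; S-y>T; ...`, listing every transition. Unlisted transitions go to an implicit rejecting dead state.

Because acceptance depends on a position counted from the end, the machine has to buffer the most recent 2 symbols. Make each state the string of the last up-to-2 symbols read; on input `x` shift the window left and append `x`. Accept when the buffered window has length 2 and begins with `a`.
A 13-state machine:
          a    b    c  
>  q0     q1   q2   q3 
   q1     q4   q5   q6 
   q2     q7   q8   q9 
   q3    q10  q11  q12 
 * q4     q4   q5   q6 
 * q5     q7   q8   q9 
 * q6    q10  q11  q12 
   q7     q4   q5   q6 
   q8     q7   q8   q9 
   q9    q10  q11  q12 
   q10    q4   q5   q6 
   q11    q7   q8   q9 
   q12   q10  q11  q12 
(> = start, * = accepting)

start=q0; accept=q4,q5,q6; q0-a>q1; q0-b>q2; q0-c>q3; q1-a>q4; q1-b>q5; q1-c>q6; q2-a>q7; q2-b>q8; q2-c>q9; q3-a>q10; q3-b>q11; q3-c>q12; q4-a>q4; q4-b>q5; q4-c>q6; q5-a>q7; q5-b>q8; q5-c>q9; q6-a>q10; q6-b>q11; q6-c>q12; q7-a>q4; q7-b>q5; q7-c>q6; q8-a>q7; q8-b>q8; q8-c>q9; q9-a>q10; q9-b>q11; q9-c>q12; q10-a>q4; q10-b>q5; q10-c>q6; q11-a>q7; q11-b>q8; q11-c>q9; q12-a>q10; q12-b>q11; q12-c>q12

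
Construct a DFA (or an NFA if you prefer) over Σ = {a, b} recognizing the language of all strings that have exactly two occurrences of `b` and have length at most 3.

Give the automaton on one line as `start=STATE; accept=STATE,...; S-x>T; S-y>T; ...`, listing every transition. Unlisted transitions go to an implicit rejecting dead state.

Run two small machines in parallel and take their product. The first has 4 states tracking the count of `b`s, saturating at 3; the second has 5 states tracking the input length, saturating at 4. A product state is a pair (one from each), accepting exactly when both do. Equivalent product states are then merged.
7 states suffice.
        a   b  
>  S0   S1  S2 
   S1   S3  S4 
   S2   S4  S5 
   S3   S3  S3 
   S4   S3  S6 
 * S5   S6  S3 
 * S6   S3  S3 
(> = start, * = accepting)

start=S0; accept=S5,S6; S0-a>S1; S0-b>S2; S1-a>S3; S1-b>S4; S2-a>S4; S2-b>S5; S3-a>S3; S3-b>S3; S4-a>S3; S4-b>S6; S5-a>S6; S5-b>S3; S6-a>S3; S6-b>S3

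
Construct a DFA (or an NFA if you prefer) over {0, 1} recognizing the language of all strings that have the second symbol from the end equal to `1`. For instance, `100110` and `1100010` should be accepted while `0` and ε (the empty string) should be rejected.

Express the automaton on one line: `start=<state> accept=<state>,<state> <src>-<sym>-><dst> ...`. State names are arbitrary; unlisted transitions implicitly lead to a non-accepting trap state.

Because acceptance depends on a position counted from the end, the machine has to buffer the most recent 2 symbols. Make each state the string of the last up-to-2 symbols read; on input `x` shift the window left and append `x`. Accept when the buffered window has length 2 and begins with `1`.
A 7-state machine:
        0   1  
>  q0   q1  q2 
   q1   q3  q4 
   q2   q5  q6 
   q3   q3  q4 
   q4   q5  q6 
 * q5   q3  q4 
 * q6   q5  q6 
(> = start, * = accepting)

start=q0 accept=q5,q6 q0-0->q1 q0-1->q2 q1-0->q3 q1-1->q4 q2-0->q5 q2-1->q6 q3-0->q3 q3-1->q4 q4-0->q5 q4-1->q6 q5-0->q3 q5-1->q4 q6-0->q5 q6-1->q6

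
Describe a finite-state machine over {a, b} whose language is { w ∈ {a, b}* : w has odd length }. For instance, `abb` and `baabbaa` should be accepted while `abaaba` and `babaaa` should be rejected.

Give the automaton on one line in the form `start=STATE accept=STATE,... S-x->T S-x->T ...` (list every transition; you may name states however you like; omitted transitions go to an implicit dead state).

start=q0 accept=q1 q0-a->q1 q0-b->q1 q1-a->q0 q1-b->q0

Only the length mod 2 matters, so use a 2-cycle: from any state, every input symbol moves to the next state, wrapping q1 back to q0. Mark q1 accepting.
2 states suffice.
        a   b  
>  q0   q1  q1 
 * q1   q0  q0 
(> = start, * = accepting)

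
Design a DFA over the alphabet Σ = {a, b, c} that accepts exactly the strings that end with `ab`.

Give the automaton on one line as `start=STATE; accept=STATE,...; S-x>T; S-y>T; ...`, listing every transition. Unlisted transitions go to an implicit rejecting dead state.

start=q0; accept=q2; q0-a>q1; q0-b>q0; q0-c>q0; q1-a>q1; q1-b>q2; q1-c>q0; q2-a>q1; q2-b>q0; q2-c>q0

Let each state record the length of the longest suffix of the input read so far that is also a prefix of `ab`. q1 means the last symbol is `a`; q2 means the last 2 symbols are `ab`. Accept only at q2, where the string currently ends in `ab`.
With 3 states:
        a   b   c  
>  q0   q1  q0  q0 
   q1   q1  q2  q0 
 * q2   q1  q0  q0 
(> = start, * = accepting)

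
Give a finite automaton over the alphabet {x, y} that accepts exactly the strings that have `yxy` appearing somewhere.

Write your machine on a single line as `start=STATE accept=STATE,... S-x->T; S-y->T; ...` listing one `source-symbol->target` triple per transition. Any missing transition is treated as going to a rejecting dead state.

Track how much of `yxy` has been matched so far: state q0 is no progress, q3 is the absorbing accept state reached once `yxy` has occurred. Intermediate states record partial matches; on a mismatch, fall back to the longest reusable overlap.
        x   y  
>  q0   q0  q1 
   q1   q2  q1 
   q2   q0  q3 
 * q3   q3  q3 
(> = start, * = accepting)

start=q0; accept=q3; q0-x->q0; q0-y->q1; q1-x->q2; q1-y->q1; q2-x->q0; q2-y->q3; q3-x->q3; q3-y->q3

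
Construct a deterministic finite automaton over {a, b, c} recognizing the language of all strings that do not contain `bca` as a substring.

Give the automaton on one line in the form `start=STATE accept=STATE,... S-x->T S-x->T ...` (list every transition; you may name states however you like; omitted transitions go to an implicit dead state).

Track partial matches of the forbidden pattern `bca`. State s3 is a dead state reached once `bca` has occurred; every other state accepts. s0 means no part of `bca` is currently matched.
4 states suffice.
        a   b   c  
>* s0   s0  s1  s0 
 * s1   s0  s1  s2 
 * s2   s3  s1  s0 
   s3   s3  s3  s3 
(> = start, * = accepting)

start=s0 accept=s0,s1,s2 s0-a->s0 s0-b->s1 s0-c->s0 s1-a->s0 s1-b->s1 s1-c->s2 s2-a->s3 s2-b->s1 s2-c->s0 s3-a->s3 s3-b->s3 s3-c->s3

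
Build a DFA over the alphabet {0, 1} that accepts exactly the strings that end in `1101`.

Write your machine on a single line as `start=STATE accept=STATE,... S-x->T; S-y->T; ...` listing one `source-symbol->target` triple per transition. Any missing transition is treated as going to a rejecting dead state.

start=S0; accept=S4; S0-0->S0; S0-1->S1; S1-0->S0; S1-1->S2; S2-0->S3; S2-1->S2; S3-0->S0; S3-1->S4; S4-0->S0; S4-1->S2

Remember how much of `1101` the current input suffix matches. State S0 means no match yet; S1 means the last symbol is `1`; S2 means the last 2 symbols are `11`; S3 means the last 3 symbols are `110`; S4 means the last 4 symbols are `1101`. Only S4 accepts. On a mismatch, fall back to the longest proper suffix that is still a prefix of `1101`.
        0   1  
>  S0   S0  S1 
   S1   S0  S2 
   S2   S3  S2 
   S3   S0  S4 
 * S4   S0  S2 
(> = start, * = accepting)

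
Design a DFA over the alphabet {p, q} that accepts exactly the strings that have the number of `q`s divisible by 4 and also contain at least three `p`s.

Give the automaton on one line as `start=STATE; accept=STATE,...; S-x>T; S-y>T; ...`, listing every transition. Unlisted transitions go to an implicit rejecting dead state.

start=s0; accept=s6,s10; s0-p>s1; s0-q>s2; s1-p>s3; s1-q>s4; s2-p>s4; s2-q>s5; s3-p>s6; s3-q>s7; s4-p>s7; s4-q>s8; s5-p>s8; s5-q>s9; s6-p>s10; s6-q>s11; s7-p>s11; s7-q>s12; s8-p>s12; s8-q>s13; s9-p>s13; s9-q>s0; s10-p>s10; s10-q>s14; s11-p>s14; s11-q>s15; s12-p>s15; s12-q>s16; s13-p>s16; s13-q>s1; s14-p>s14; s14-q>s17; s15-p>s17; s15-q>s18; s16-p>s18; s16-q>s3; s17-p>s17; s17-q>s19; s18-p>s19; s18-q>s6; s19-p>s19; s19-q>s10

Handle the two conditions separately and then intersect. The first has 4 states tracking the count of `q`s modulo 4; the second has 5 states tracking the count of `p`s, saturating at 4. A product state is a pair (one from each), accepting exactly when both do.
A 20-state machine:
          p    q  
>  s0     s1   s2 
   s1     s3   s4 
   s2     s4   s5 
   s3     s6   s7 
   s4     s7   s8 
   s5     s8   s9 
 * s6    s10  s11 
   s7    s11  s12 
   s8    s12  s13 
   s9    s13   s0 
 * s10   s10  s14 
   s11   s14  s15 
   s12   s15  s16 
   s13   s16   s1 
   s14   s14  s17 
   s15   s17  s18 
   s16   s18   s3 
   s17   s17  s19 
   s18   s19   s6 
   s19   s19  s10 
(> = start, * = accepting)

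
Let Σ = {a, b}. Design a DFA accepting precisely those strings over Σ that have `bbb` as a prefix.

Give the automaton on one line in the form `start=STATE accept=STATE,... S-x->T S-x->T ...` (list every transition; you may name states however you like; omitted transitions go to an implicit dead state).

Walk along `bbb` while the input agrees: from q0 take `b` to q1, and so on. Any deviation drops to the rejecting sink q4. Once q3 is reached the prefix is confirmed and every continuation is accepted.
5 states suffice.
        a   b  
>  q0   q4  q1 
   q1   q4  q2 
   q2   q4  q3 
 * q3   q3  q3 
   q4   q4  q4 
(> = start, * = accepting)

start=q0 accept=q3 q0-a->q4 q0-b->q1 q1-a->q4 q1-b->q2 q2-a->q4 q2-b->q3 q3-a->q3 q3-b->q3 q4-a->q4 q4-b->q4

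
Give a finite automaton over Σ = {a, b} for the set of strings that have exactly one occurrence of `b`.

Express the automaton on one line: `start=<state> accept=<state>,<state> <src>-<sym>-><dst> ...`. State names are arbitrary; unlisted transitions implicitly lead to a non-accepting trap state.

Only the number of `b`s matters, and only up to 2. Make a chain q0 → q1 → q2 advanced by each `b` (with q2 absorbing); every other symbol self-loops. The accepting set is {q1}.
        a   b  
>  q0   q0  q1 
 * q1   q1  q2 
   q2   q2  q2 
(> = start, * = accepting)

start=q0 accept=q1 q0-a->q0 q0-b->q1 q1-a->q1 q1-b->q2 q2-a->q2 q2-b->q2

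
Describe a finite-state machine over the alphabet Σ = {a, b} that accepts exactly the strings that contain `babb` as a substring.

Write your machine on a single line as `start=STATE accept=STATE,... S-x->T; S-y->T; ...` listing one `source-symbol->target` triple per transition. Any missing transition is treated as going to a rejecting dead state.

start=S0; accept=S4; S0-a->S0; S0-b->S1; S1-a->S2; S1-b->S1; S2-a->S0; S2-b->S3; S3-a->S2; S3-b->S4; S4-a->S4; S4-b->S4

States S0..S3 record the length of the longest prefix of `babb` that matches the current input suffix. Reaching S4 means `babb` has been seen, and we stay there forever. Accept from S4.
A 5-state machine:
        a   b  
>  S0   S0  S1 
   S1   S2  S1 
   S2   S0  S3 
   S3   S2  S4 
 * S4   S4  S4 
(> = start, * = accepting)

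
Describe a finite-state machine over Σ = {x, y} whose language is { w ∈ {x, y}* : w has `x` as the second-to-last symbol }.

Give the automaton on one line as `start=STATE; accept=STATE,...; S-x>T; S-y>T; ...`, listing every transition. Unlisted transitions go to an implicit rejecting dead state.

start=q0; accept=q3,q4; q0-x>q1; q0-y>q2; q1-x>q3; q1-y>q4; q2-x>q5; q2-y>q6; q3-x>q3; q3-y>q4; q4-x>q5; q4-y>q6; q5-x>q3; q5-y>q4; q6-x>q5; q6-y>q6

A DFA must remember the last 2 symbols (since which symbol is second-to-last isn't known until the input ends). Use one state per possible window of the last ≤2 symbols; accept from those whose window starts with `x`.
7 states suffice.
        x   y  
>  q0   q1  q2 
   q1   q3  q4 
   q2   q5  q6 
 * q3   q3  q4 
 * q4   q5  q6 
   q5   q3  q4 
   q6   q5  q6 
(> = start, * = accepting)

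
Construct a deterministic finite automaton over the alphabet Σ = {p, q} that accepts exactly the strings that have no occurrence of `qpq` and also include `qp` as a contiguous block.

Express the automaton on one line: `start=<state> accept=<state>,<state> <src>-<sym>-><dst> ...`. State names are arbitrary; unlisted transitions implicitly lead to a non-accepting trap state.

start=S0 accept=S2,S3,S5 S0-p->S0 S0-q->S1 S1-p->S2 S1-q->S1 S2-p->S3 S2-q->S4 S3-p->S3 S3-q->S5 S4-p->S4 S4-q->S4 S5-p->S2 S5-q->S5

Run two small machines in parallel and take their product. The first has 4 states tracking partial matches of the forbidden pattern `qpq`; the second has 3 states tracking whether and how much of `qp` has been seen. A product state is a pair (one from each), accepting exactly when both do.
With 6 states:
        p   q  
>  S0   S0  S1 
   S1   S2  S1 
 * S2   S3  S4 
 * S3   S3  S5 
   S4   S4  S4 
 * S5   S2  S5 
(> = start, * = accepting)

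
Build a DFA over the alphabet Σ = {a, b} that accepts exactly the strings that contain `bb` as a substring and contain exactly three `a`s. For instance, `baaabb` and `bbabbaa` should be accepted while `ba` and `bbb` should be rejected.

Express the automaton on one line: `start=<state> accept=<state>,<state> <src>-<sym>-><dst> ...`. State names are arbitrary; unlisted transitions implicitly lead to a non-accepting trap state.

Run two small machines in parallel and take their product. One (3 states) tracks whether and how much of `bb` has been seen; the other (5 states) tracks the count of `a`s, saturating at 4. Each combined state is a pair, one component from each; accept when both components accept. After merging equivalent states the machine shrinks.
          a    b  
>  q0     q1   q2 
   q1     q3   q4 
   q2     q1   q5 
   q3     q6   q7 
   q4     q3   q8 
   q5     q8   q5 
   q6     q9  q10 
   q7     q6  q11 
   q8    q11   q8 
   q9     q9   q9 
   q10    q9  q12 
   q11   q12  q11 
 * q12    q9  q12 
(> = start, * = accepting)

start=q0 accept=q12 q0-a->q1 q0-b->q2 q1-a->q3 q1-b->q4 q2-a->q1 q2-b->q5 q3-a->q6 q3-b->q7 q4-a->q3 q4-b->q8 q5-a->q8 q5-b->q5 q6-a->q9 q6-b->q10 q7-a->q6 q7-b->q11 q8-a->q11 q8-b->q8 q9-a->q9 q9-b->q9 q10-a->q9 q10-b->q12 q11-a->q12 q11-b->q11 q12-a->q9 q12-b->q12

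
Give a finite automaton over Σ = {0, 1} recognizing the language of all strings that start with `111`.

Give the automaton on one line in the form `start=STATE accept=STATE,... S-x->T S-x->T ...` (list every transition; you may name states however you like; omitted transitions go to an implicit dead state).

Check the first 3 symbols one by one: S0 through S2 record how many have matched `111` so far; any wrong symbol goes to the dead state S4. After all 3 match we enter the accepting sink S3.
5 states suffice.
        0   1  
>  S0   S4  S1 
   S1   S4  S2 
   S2   S4  S3 
 * S3   S3  S3 
   S4   S4  S4 
(> = start, * = accepting)

start=S0 accept=S3 S0-0->S4 S0-1->S1 S1-0->S4 S1-1->S2 S2-0->S4 S2-1->S3 S3-0->S3 S3-1->S3 S4-0->S4 S4-1->S4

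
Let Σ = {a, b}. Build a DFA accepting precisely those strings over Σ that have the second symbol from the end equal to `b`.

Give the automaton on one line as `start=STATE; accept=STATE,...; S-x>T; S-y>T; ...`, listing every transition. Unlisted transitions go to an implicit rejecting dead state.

start=q0; accept=q5,q6; q0-a>q1; q0-b>q2; q1-a>q3; q1-b>q4; q2-a>q5; q2-b>q6; q3-a>q3; q3-b>q4; q4-a>q5; q4-b>q6; q5-a>q3; q5-b>q4; q6-a>q5; q6-b>q6

A DFA must remember the last 2 symbols (since which symbol is second-to-last isn't known until the input ends). Use one state per possible window of the last ≤2 symbols; accept from those whose window starts with `b`.
A 7-state machine:
        a   b  
>  q0   q1  q2 
   q1   q3  q4 
   q2   q5  q6 
   q3   q3  q4 
   q4   q5  q6 
 * q5   q3  q4 
 * q6   q5  q6 
(> = start, * = accepting)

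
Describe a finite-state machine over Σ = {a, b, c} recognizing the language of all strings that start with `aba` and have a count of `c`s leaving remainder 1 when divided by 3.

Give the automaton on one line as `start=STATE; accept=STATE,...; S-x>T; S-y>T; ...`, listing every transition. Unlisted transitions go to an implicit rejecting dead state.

Build one automaton per condition and run them in lockstep. One (5 states) tracks whether the input so far still matches the prefix `aba`; the other (3 states) tracks the count of `c`s modulo 3. Each combined state is a pair, one component from each; accept when both components accept. Equivalent product states are then merged.
        a   b   c  
>  q0   q1  q2  q2 
   q1   q2  q3  q2 
   q2   q2  q2  q2 
   q3   q4  q2  q2 
   q4   q4  q4  q5 
 * q5   q5  q5  q6 
   q6   q6  q6  q4 
(> = start, * = accepting)

start=q0; accept=q5; q0-a>q1; q0-b>q2; q0-c>q2; q1-a>q2; q1-b>q3; q1-c>q2; q2-a>q2; q2-b>q2; q2-c>q2; q3-a>q4; q3-b>q2; q3-c>q2; q4-a>q4; q4-b>q4; q4-c>q5; q5-a>q5; q5-b>q5; q5-c>q6; q6-a>q6; q6-b>q6; q6-c>q4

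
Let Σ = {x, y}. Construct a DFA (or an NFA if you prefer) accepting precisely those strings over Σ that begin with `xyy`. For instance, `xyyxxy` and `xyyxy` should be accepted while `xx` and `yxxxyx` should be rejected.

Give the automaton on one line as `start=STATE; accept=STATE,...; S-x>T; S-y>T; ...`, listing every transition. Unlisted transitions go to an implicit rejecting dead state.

Check the first 3 symbols one by one: q0 through q2 record how many have matched `xyy` so far; any wrong symbol goes to the dead state q4. After all 3 match we enter the accepting sink q3.
With 5 states:
        x   y  
>  q0   q1  q4 
   q1   q4  q2 
   q2   q4  q3 
 * q3   q3  q3 
   q4   q4  q4 
(> = start, * = accepting)

start=q0; accept=q3; q0-x>q1; q0-y>q4; q1-x>q4; q1-y>q2; q2-x>q4; q2-y>q3; q3-x>q3; q3-y>q3; q4-x>q4; q4-y>q4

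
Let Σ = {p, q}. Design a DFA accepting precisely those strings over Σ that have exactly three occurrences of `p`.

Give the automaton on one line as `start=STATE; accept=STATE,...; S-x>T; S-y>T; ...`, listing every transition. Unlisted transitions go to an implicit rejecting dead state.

Only the number of `p`s matters, and only up to 4. Make a chain s0 → s1 → s2 → s3 → s4 advanced by each `p` (with s4 absorbing); every other symbol self-loops. The accepting set is {s3}.
5 states suffice.
        p   q  
>  s0   s1  s0 
   s1   s2  s1 
   s2   s3  s2 
 * s3   s4  s3 
   s4   s4  s4 
(> = start, * = accepting)

start=s0; accept=s3; s0-p>s1; s0-q>s0; s1-p>s2; s1-q>s1; s2-p>s3; s2-q>s2; s3-p>s4; s3-q>s3; s4-p>s4; s4-q>s4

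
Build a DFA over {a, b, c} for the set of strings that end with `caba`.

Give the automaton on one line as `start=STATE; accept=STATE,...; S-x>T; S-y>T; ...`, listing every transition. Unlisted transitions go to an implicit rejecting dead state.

start=q0; accept=q4; q0-a>q0; q0-b>q0; q0-c>q1; q1-a>q2; q1-b>q0; q1-c>q1; q2-a>q0; q2-b>q3; q2-c>q1; q3-a>q4; q3-b>q0; q3-c>q1; q4-a>q0; q4-b>q0; q4-c>q1

Remember how much of `caba` the current input suffix matches. State q0 means no match yet; q1 means the last symbol is `c`; q2 means the last 2 symbols are `ca`; q3 means the last 3 symbols are `cab`; q4 means the last 4 symbols are `caba`. Only q4 accepts. On a mismatch, fall back to the longest proper suffix that is still a prefix of `caba`.
5 states suffice.
        a   b   c  
>  q0   q0  q0  q1 
   q1   q2  q0  q1 
   q2   q0  q3  q1 
   q3   q4  q0  q1 
 * q4   q0  q0  q1 
(> = start, * = accepting)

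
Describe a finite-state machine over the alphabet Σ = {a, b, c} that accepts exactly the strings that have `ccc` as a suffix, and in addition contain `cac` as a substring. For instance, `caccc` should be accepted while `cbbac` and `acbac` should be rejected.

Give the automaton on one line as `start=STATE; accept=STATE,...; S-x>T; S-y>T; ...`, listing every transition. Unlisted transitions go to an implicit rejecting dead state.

start=s0; accept=s8; s0-a>s0; s0-b>s0; s0-c>s1; s1-a>s2; s1-b>s0; s1-c>s3; s2-a>s0; s2-b>s0; s2-c>s4; s3-a>s2; s3-b>s0; s3-c>s5; s4-a>s6; s4-b>s6; s4-c>s7; s5-a>s2; s5-b>s0; s5-c>s5; s6-a>s6; s6-b>s6; s6-c>s4; s7-a>s6; s7-b>s6; s7-c>s8; s8-a>s6; s8-b>s6; s8-c>s8

Build one automaton per condition and run them in lockstep. The first has 4 states tracking how much of the suffix `ccc` has currently been matched; the second has 4 states tracking whether and how much of `cac` has been seen. A product state is a pair (one from each), accepting exactly when both do.
        a   b   c  
>  s0   s0  s0  s1 
   s1   s2  s0  s3 
   s2   s0  s0  s4 
   s3   s2  s0  s5 
   s4   s6  s6  s7 
   s5   s2  s0  s5 
   s6   s6  s6  s4 
   s7   s6  s6  s8 
 * s8   s6  s6  s8 
(> = start, * = accepting)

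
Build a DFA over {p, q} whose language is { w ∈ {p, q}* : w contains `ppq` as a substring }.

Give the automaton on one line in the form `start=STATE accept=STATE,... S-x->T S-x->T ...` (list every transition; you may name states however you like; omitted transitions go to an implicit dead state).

States s0..s2 record the length of the longest prefix of `ppq` that matches the current input suffix. Reaching s3 means `ppq` has been seen, and we stay there forever. Accept from s3.
4 states suffice.
        p   q  
>  s0   s1  s0 
   s1   s2  s0 
   s2   s2  s3 
 * s3   s3  s3 
(> = start, * = accepting)

start=s0 accept=s3 s0-p->s1 s0-q->s0 s1-p->s2 s1-q->s0 s2-p->s2 s2-q->s3 s3-p->s3 s3-q->s3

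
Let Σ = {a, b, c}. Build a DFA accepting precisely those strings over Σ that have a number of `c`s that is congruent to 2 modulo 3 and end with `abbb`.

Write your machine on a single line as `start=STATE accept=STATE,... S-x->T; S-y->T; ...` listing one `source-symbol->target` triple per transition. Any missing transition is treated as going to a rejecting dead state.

Handle the two conditions separately and then intersect. One (3 states) tracks the count of `c`s modulo 3; the other (5 states) tracks how much of the suffix `abbb` has currently been matched. Each combined state is a pair, one component from each; accept when both components accept.
A 15-state machine:
          a    b    c  
>  s0     s1   s0   s2 
   s1     s1   s3   s2 
   s2     s4   s2   s5 
   s3     s1   s6   s2 
   s4     s4   s7   s5 
   s5     s8   s5   s0 
   s6     s1   s9   s2 
   s7     s4  s10   s5 
   s8     s8  s11   s0 
   s9     s1   s0   s2 
   s10    s4  s12   s5 
   s11    s8  s13   s0 
   s12    s4   s2   s5 
   s13    s8  s14   s0 
 * s14    s8   s5   s0 
(> = start, * = accepting)

start=s0; accept=s14; s0-a->s1; s0-b->s0; s0-c->s2; s1-a->s1; s1-b->s3; s1-c->s2; s2-a->s4; s2-b->s2; s2-c->s5; s3-a->s1; s3-b->s6; s3-c->s2; s4-a->s4; s4-b->s7; s4-c->s5; s5-a->s8; s5-b->s5; s5-c->s0; s6-a->s1; s6-b->s9; s6-c->s2; s7-a->s4; s7-b->s10; s7-c->s5; s8-a->s8; s8-b->s11; s8-c->s0; s9-a->s1; s9-b->s0; s9-c->s2; s10-a->s4; s10-b->s12; s10-c->s5; s11-a->s8; s11-b->s13; s11-c->s0; s12-a->s4; s12-b->s2; s12-c->s5; s13-a->s8; s13-b->s14; s13-c->s0; s14-a->s8; s14-b->s5; s14-c->s0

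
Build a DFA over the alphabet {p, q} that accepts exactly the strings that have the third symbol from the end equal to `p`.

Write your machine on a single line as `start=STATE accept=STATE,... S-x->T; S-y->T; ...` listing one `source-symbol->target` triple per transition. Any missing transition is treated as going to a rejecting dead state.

start=s0; accept=s7,s8,s9,s10; s0-p->s1; s0-q->s2; s1-p->s3; s1-q->s4; s2-p->s5; s2-q->s6; s3-p->s7; s3-q->s8; s4-p->s9; s4-q->s10; s5-p->s11; s5-q->s12; s6-p->s13; s6-q->s14; s7-p->s7; s7-q->s8; s8-p->s9; s8-q->s10; s9-p->s11; s9-q->s12; s10-p->s13; s10-q->s14; s11-p->s7; s11-q->s8; s12-p->s9; s12-q->s10; s13-p->s11; s13-q->s12; s14-p->s13; s14-q->s14

Because acceptance depends on a position counted from the end, the machine has to buffer the most recent 3 symbols. Make each state the string of the last up-to-3 symbols read; on input `x` shift the window left and append `x`. Accept when the buffered window has length 3 and begins with `p`.
15 states suffice.
          p    q  
>  s0     s1   s2 
   s1     s3   s4 
   s2     s5   s6 
   s3     s7   s8 
   s4     s9  s10 
   s5    s11  s12 
   s6    s13  s14 
 * s7     s7   s8 
 * s8     s9  s10 
 * s9    s11  s12 
 * s10   s13  s14 
   s11    s7   s8 
   s12    s9  s10 
   s13   s11  s12 
   s14   s13  s14 
(> = start, * = accepting)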